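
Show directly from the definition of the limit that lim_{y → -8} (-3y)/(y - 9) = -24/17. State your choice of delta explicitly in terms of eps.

Suppose eps > 0. We want delta > 0 with 0 < |y + 8| < delta ⇒ |(-3y)/(y - 9) + 24/17| < eps.
Combining over a common denominator, (-3y)/(y - 9) + 24/17 = [(-3y)·(-17) − 24·(y - 9)] / [(-17)·(y - 9)] = 27(y + 8) / ((-17)(y - 9)).
So |(-3y)/(y - 9) + 24/17| = 27|y + 8| / (17·|y − 9|).
Restrict delta ≤ 17/2. Then |y + 8| < 17/2 gives |y − 9| = |(y + 8) + (-17)| ≥ 17 − 17/2 = 17/2.
Hence |(-3y)/(y - 9) + 24/17| < 27|y + 8|/(17·(17/2)) = (54/289)|y + 8|, which is < eps once |y + 8| < (289/54)eps.
Take delta = min(17/2, (289/54)eps). Then 0 < |y + 8| < delta forces both bounds, so |(-3y)/(y - 9) + 24/17| < eps.

delta = min(17/2, (289/54)eps)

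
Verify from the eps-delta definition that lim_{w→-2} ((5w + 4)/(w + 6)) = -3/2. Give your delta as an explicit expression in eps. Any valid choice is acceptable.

Suppose eps > 0. We want delta > 0 with 0 < |w + 2| < delta ⇒ |(5w + 4)/(w + 6) + 3/2| < eps.
Combining over a common denominator, (5w + 4)/(w + 6) + 3/2 = [(5w + 4)·4 − (-6)·(w + 6)] / [4·(w + 6)] = 26(w + 2) / (4(w + 6)).
So |(5w + 4)/(w + 6) + 3/2| = 26|w + 2| / (4·|w + 6|).
Restrict delta ≤ 2. Then |w + 2| < 2 gives |w + 6| = |(w + 2) + 4| ≥ 4 − 2 = 2.
Hence |(5w + 4)/(w + 6) + 3/2| < 26|w + 2|/(4·2) = (13/4)|w + 2|, which is < eps once |w + 2| < (4/13)eps.
Take delta = min(2, (4/13)eps). Then 0 < |w + 2| < delta forces both bounds, so |(5w + 4)/(w + 6) + 3/2| < eps.

delta = min(2, (4/13)eps)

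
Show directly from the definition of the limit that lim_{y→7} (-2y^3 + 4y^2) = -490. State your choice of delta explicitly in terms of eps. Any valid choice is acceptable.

delta = min(1, eps/278)

Fix eps > 0. We want delta > 0 such that 0 < |y − 7| < delta implies |(-2y^3 + 4y^2) + 490| < eps.
(-2y^3 + 4y^2) + 490 = -2y^3 + 4y^2 + 490 = (y − 7)(-2y^2 - 10y - 70).
So |(-2y^3 + 4y^2) + 490| = |y − 7|·|-2y^2 - 10y - 70|.
Assume first that |y − 7| < 1, so |y| < 8. Then |-2y^2 - 10y - 70| ≤ 2·8^2 + 10·8 + 70 = 278.
Hence |(-2y^3 + 4y^2) + 490| ≤ 278|y − 7| < eps provided |y − 7| < eps/278.
Take delta = min(1, eps/278). Then 0 < |y − 7| < delta gives both |y − 7| < 1 and |y − 7| < eps/278, so |(-2y^3 + 4y^2) + 490| < eps.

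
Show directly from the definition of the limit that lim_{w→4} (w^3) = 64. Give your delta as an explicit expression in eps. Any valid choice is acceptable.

Let eps > 0 be given. We seek delta > 0 with 0 < |w − 4| < delta ⇒ |w^3 − 64| < eps.
Factor: w^3 − 64 = (w − 4)(w^2 + 4w + 16), so |w^3 − 64| = |w − 4|·|w^2 + 4w + 16|.
Restrict delta ≤ 2. Then |w − 4| < 2 gives |w| < 6, so by the triangle inequality |w^2 + 4w + 16| ≤ 6^2 + 4·6 + 16 = 76.
Hence |w^3 − 64| ≤ 76|w − 4|, which is < eps once |w − 4| < eps/76.
Take delta = min(2, eps/76). If 0 < |w − 4| < delta then both bounds hold and |w^3 − 64| ≤ 76|w − 4| < 76·(eps/76) = eps.

delta = min(2, eps/76)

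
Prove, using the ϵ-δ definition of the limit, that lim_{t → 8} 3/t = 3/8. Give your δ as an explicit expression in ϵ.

δ = min(4, (32/3)ϵ)

Let ϵ > 0 be given. We seek δ > 0 such that 0 < |t − 8| < δ implies |3/t − (3/8)| < ϵ.
|3/t − (3/8)| = 3·|8 − t|/(8·|t|) = 3|t − 8|/(8|t|).
Require δ ≤ 4 so that |t| > 8 − 4 = 4, hence 8|t| > 32.
Then |3/t − (3/8)| < 3|t − 8|/32, which is < ϵ when |t − 8| < (32/3)ϵ.
Take δ = min(4, (32/3)ϵ). Then 0 < |t − 8| < δ gives both |t − 8| < 4 and |t − 8| < (32/3)ϵ, so |3/t − (3/8)| < ϵ.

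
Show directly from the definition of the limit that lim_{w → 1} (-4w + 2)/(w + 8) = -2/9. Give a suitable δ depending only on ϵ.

δ = min(9/2, (81/68)ϵ)

Let ϵ > 0. We want δ > 0 with 0 < |w − 1| < δ ⇒ |(-4w + 2)/(w + 8) + 2/9| < ϵ.
Combining over a common denominator, (-4w + 2)/(w + 8) + 2/9 = [(-4w + 2)·9 − (-2)·(w + 8)] / [9·(w + 8)] = -34(w − 1) / (9(w + 8)).
So |(-4w + 2)/(w + 8) + 2/9| = 34|w − 1| / (9·|w + 8|).
Restrict δ ≤ 9/2. Then |w − 1| < 9/2 gives |w + 8| = |(w − 1) + 9| ≥ 9 − 9/2 = 9/2.
Hence |(-4w + 2)/(w + 8) + 2/9| < 34|w − 1|/(9·(9/2)) = (68/81)|w − 1|, which is < ϵ once |w − 1| < (81/68)ϵ.
Take δ = min(9/2, (81/68)ϵ). Then 0 < |w − 1| < δ forces both bounds, so |(-4w + 2)/(w + 8) + 2/9| < ϵ.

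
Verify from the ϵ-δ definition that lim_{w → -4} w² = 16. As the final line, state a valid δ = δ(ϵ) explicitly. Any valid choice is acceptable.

Fix ϵ > 0. We seek δ > 0 with 0 < |w + 4| < δ ⇒ |w² − 16| < ϵ.
Factor: w² − 16 = (w + 4)(w - 4), so |w² − 16| = |w + 4|·|w - 4|.
Restrict δ ≤ 1. Then |w + 4| < 1 gives |w| < 5, so by the triangle inequality |w - 4| ≤ 5 + 4 = 9.
Hence |w² − 16| ≤ 9|w + 4|, which is < ϵ once |w + 4| < ϵ/9.
Take δ = min(1, ϵ/9). If 0 < |w + 4| < δ then both bounds hold and |w² − 16| ≤ 9|w + 4| < 9·(ϵ/9) = ϵ.

δ = min(1, ϵ/9)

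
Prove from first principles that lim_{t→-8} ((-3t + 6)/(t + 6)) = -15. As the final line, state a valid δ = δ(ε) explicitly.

δ = min(1, (1/12)ε)

Fix ε > 0. We want δ > 0 with 0 < |t + 8| < δ ⇒ |(-3t + 6)/(t + 6) + 15| < ε.
Combining over a common denominator, (-3t + 6)/(t + 6) + 15 = [(-3t + 6)·(-2) − 30·(t + 6)] / [(-2)·(t + 6)] = -24(t + 8) / ((-2)(t + 6)).
So |(-3t + 6)/(t + 6) + 15| = 24|t + 8| / (2·|t + 6|).
Require δ ≤ 1, so |t + 6| ≥ |-2| − |t + 8| > 2 − 1 = 1.
Hence |(-3t + 6)/(t + 6) + 15| < 24|t + 8|/(2·1) = 12|t + 8|, which is < ε once |t + 8| < (1/12)ε.
Take δ = min(1, (1/12)ε). Then 0 < |t + 8| < δ forces both bounds, so |(-3t + 6)/(t + 6) + 15| < ε.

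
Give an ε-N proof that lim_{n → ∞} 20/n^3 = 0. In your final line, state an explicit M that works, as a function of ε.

M = (20/ε)^{1/3}

Let ε > 0. For n ≥ 1, |20/n^3 − 0| = 20/n^3.
20/n^3 < ε ⇔ n^3 > 20/ε ⇔ n > (20/ε)^{1/3}.
Take M = (20/ε)^{1/3}. Then n > M implies 20/n^3 < ε.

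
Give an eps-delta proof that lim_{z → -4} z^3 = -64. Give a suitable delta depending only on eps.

delta = min(2, eps/76)

Suppose eps > 0. We seek delta > 0 with 0 < |z + 4| < delta ⇒ |z^3 + 64| < eps.
Factor: z^3 + 64 = (z + 4)(z^2 - 4z + 16), so |z^3 + 64| = |z + 4|·|z^2 - 4z + 16|.
Impose delta ≤ 2 so that |z| < 6; then |z^2 - 4z + 16| ≤ 76.
Hence |z^3 + 64| ≤ 76|z + 4|, which is < eps once |z + 4| < eps/76.
Take delta = min(2, eps/76). If 0 < |z + 4| < delta then both bounds hold and |z^3 + 64| ≤ 76|z + 4| < 76·(eps/76) = eps.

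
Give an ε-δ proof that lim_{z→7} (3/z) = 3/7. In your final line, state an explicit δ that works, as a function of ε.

Suppose ε > 0. We seek δ > 0 such that 0 < |z − 7| < δ implies |3/z − (3/7)| < ε.
|3/z − (3/7)| = 3·|7 − z|/(7·|z|) = 3|z − 7|/(7|z|).
Restrict δ ≤ 7/2. Then |z − 7| < 7/2 gives |z| > 7/2, so 7|z| > 49/2.
Then |3/z − (3/7)| < 3|z − 7|/(49/2), which is < ε when |z − 7| < (49/6)ε.
Take δ = min(7/2, (49/6)ε). Then 0 < |z − 7| < δ gives both |z − 7| < 7/2 and |z − 7| < (49/6)ε, so |3/z − (3/7)| < ε.

δ = min(7/2, (49/6)ε)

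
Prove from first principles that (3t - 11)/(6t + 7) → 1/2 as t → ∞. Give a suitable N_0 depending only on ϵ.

Let ϵ > 0. We seek N_0 > 0 such that t > N_0 implies |(3t - 11)/(6t + 7) − (1/2)| < ϵ.
(3t - 11)/(6t + 7) − (1/2) = (6(3t - 11) − 3(6t + 7)) / (6(6t + 7)) = -87/(6(6t + 7)).
For t > 0 we have 6t + 7 > 6t, so |(3t - 11)/(6t + 7) − (1/2)| = 87/(6(6t + 7)) < 87/(6·6t) = (29/12)/t.
Thus |(3t - 11)/(6t + 7) − (1/2)| < ϵ whenever t > (29/12)/ϵ.
Take N_0 = (29/12)/ϵ. If t > N_0 then |(3t - 11)/(6t + 7) − (1/2)| < (29/12)/t < ϵ.

N_0 = (29/12)/ϵ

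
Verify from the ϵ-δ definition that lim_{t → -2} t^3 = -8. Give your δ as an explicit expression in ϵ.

Let ϵ > 0. We seek δ > 0 with 0 < |t + 2| < δ ⇒ |t^3 + 8| < ϵ.
Factor: t^3 + 8 = (t + 2)(t^2 - 2t + 4), so |t^3 + 8| = |t + 2|·|t^2 - 2t + 4|.
Impose δ ≤ 1 so that |t| < 3; then |t^2 - 2t + 4| ≤ 19.
Hence |t^3 + 8| ≤ 19|t + 2|, which is < ϵ once |t + 2| < ϵ/19.
Take δ = min(1, ϵ/19). If 0 < |t + 2| < δ then both bounds hold and |t^3 + 8| ≤ 19|t + 2| < 19·(ϵ/19) = ϵ.

δ = min(1, ϵ/19)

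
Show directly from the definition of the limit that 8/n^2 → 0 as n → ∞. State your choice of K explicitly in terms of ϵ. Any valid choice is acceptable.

K = (8/ϵ)^{1/2}

Suppose ϵ > 0. For n ≥ 1, |8/n^2 − 0| = 8/n^2.
8/n^2 < ϵ ⇔ n^2 > 8/ϵ ⇔ n > (8/ϵ)^{1/2}.
Take K = (8/ϵ)^{1/2}. Then n > K implies 8/n^2 < ϵ.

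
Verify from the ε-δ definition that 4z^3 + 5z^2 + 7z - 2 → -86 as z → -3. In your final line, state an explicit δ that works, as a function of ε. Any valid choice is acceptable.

δ = min(1, ε/120)

Let ε > 0. We want δ > 0 such that 0 < |z + 3| < δ implies |(4z^3 + 5z^2 + 7z - 2) + 86| < ε.
(4z^3 + 5z^2 + 7z - 2) + 86 = 4z^3 + 5z^2 + 7z + 84 = (z + 3)(4z^2 - 7z + 28).
So |(4z^3 + 5z^2 + 7z - 2) + 86| = |z + 3|·|4z^2 - 7z + 28|.
Require δ ≤ 1. Then |z + 3| < 1 gives |z| < 4, and by the triangle inequality |4z^2 - 7z + 28| ≤ 4·4^2 + 7·4 + 28 = 120.
Hence |(4z^3 + 5z^2 + 7z - 2) + 86| ≤ 120|z + 3| < ε provided |z + 3| < ε/120.
Choosing δ = min(1, ε/120) ensures both conditions, hence |(4z^3 + 5z^2 + 7z - 2) + 86| < ε.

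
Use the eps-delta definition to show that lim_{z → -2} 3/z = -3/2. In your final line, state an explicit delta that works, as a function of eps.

Let eps > 0 be given. We seek delta > 0 such that 0 < |z + 2| < delta implies |3/z + 3/2| < eps.
|3/z + 3/2| = 3·|-2 − z|/(2·|z|) = 3|z + 2|/(2|z|).
Require delta ≤ 1 so that |z| > 2 − 1 = 1, hence 2|z| > 2.
Then |3/z + 3/2| < 3|z + 2|/2, which is < eps when |z + 2| < (2/3)eps.
Take delta = min(1, (2/3)eps). Then 0 < |z + 2| < delta gives both |z + 2| < 1 and |z + 2| < (2/3)eps, so |3/z + 3/2| < eps.

delta = min(1, (2/3)eps)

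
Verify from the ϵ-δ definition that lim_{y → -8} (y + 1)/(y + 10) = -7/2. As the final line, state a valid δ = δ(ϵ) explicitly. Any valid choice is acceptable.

Fix ϵ > 0. We want δ > 0 with 0 < |y + 8| < δ ⇒ |(y + 1)/(y + 10) + 7/2| < ϵ.
Combining over a common denominator, (y + 1)/(y + 10) + 7/2 = [(y + 1)·2 − (-7)·(y + 10)] / [2·(y + 10)] = 9(y + 8) / (2(y + 10)).
So |(y + 1)/(y + 10) + 7/2| = 9|y + 8| / (2·|y + 10|).
Restrict δ ≤ 1. Then |y + 8| < 1 gives |y + 10| = |(y + 8) + 2| ≥ 2 − 1 = 1.
Hence |(y + 1)/(y + 10) + 7/2| < 9|y + 8|/(2·1) = (9/2)|y + 8|, which is < ϵ once |y + 8| < (2/9)ϵ.
Take δ = min(1, (2/9)ϵ). Then 0 < |y + 8| < δ forces both bounds, so |(y + 1)/(y + 10) + 7/2| < ϵ.

δ = min(1, (2/9)ϵ)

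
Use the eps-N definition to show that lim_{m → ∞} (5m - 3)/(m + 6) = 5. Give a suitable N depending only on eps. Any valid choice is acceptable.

N = 33/eps

Fix eps > 0. For m ≥ 1, |(5m - 3)/(m + 6) − 5| = |-33|/((m + 6)) = 33/((m + 6)).
Since m + 6 ≥ m for m ≥ 1, this is ≤ 33/(m) = 33/m.
So |(5m - 3)/(m + 6) − 5| < eps whenever m > 33/eps.
Take N = 33/eps. If m > N then |(5m - 3)/(m + 6) − 5| ≤ 33/m < eps.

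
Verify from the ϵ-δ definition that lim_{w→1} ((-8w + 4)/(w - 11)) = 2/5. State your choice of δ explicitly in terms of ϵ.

Let ϵ > 0. We want δ > 0 with 0 < |w − 1| < δ ⇒ |(-8w + 4)/(w - 11) − (2/5)| < ϵ.
Combining over a common denominator, (-8w + 4)/(w - 11) − (2/5) = [(-8w + 4)·(-10) − (-4)·(w - 11)] / [(-10)·(w - 11)] = 84(w − 1) / ((-10)(w - 11)).
So |(-8w + 4)/(w - 11) − (2/5)| = 84|w − 1| / (10·|w − 11|).
Require δ ≤ 5, so |w − 11| ≥ |-10| − |w − 1| > 10 − 5 = 5.
Hence |(-8w + 4)/(w - 11) − (2/5)| < 84|w − 1|/(10·5) = (42/25)|w − 1|, which is < ϵ once |w − 1| < (25/42)ϵ.
Take δ = min(5, (25/42)ϵ). Then 0 < |w − 1| < δ forces both bounds, so |(-8w + 4)/(w - 11) − (2/5)| < ϵ.

δ = min(5, (25/42)ϵ)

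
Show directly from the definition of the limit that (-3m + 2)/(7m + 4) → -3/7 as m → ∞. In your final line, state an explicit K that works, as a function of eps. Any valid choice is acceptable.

K = (26/49)/eps

Let eps > 0 be given. For m ≥ 1, |(-3m + 2)/(7m + 4) + 3/7| = |26|/(7(7m + 4)) = 26/(7(7m + 4)).
Since 7m + 4 ≥ 7m for m ≥ 1, this is ≤ 26/(7·7m) = (26/49)/m.
So |(-3m + 2)/(7m + 4) + 3/7| < eps whenever m > (26/49)/eps.
Take K = (26/49)/eps. If m > K then |(-3m + 2)/(7m + 4) + 3/7| ≤ (26/49)/m < eps.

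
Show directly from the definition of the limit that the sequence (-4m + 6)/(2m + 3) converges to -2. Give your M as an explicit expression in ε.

Suppose ε > 0. For m ≥ 1, |(-4m + 6)/(2m + 3) + 2| = |24|/(2(2m + 3)) = 24/(2(2m + 3)).
Since 2m + 3 ≥ 2m for m ≥ 1, this is ≤ 24/(2·2m) = 6/m.
So |(-4m + 6)/(2m + 3) + 2| < ε whenever m > 6/ε.
Take M = 6/ε. If m > M then |(-4m + 6)/(2m + 3) + 2| ≤ 6/m < ε.

M = 6/ε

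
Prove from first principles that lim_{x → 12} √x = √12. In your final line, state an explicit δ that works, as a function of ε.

δ = min(12, √12·ε)

Let ε > 0 be given. We want δ > 0 such that 0 < |x − 12| < δ implies |√x − √12| < ε.
Rationalise: √x − √12 = (x − 12)/(√x + √12), so |√x − √12| = |x − 12|/(√x + √12).
Restrict δ ≤ 12 so that |x − 12| < 12 forces x > 0, and then √x + √12 > √12.
Hence |√x − √12| < |x − 12|/√12, which is < ε once |x − 12| < √12·ε.
Take δ = min(12, √12·ε). If 0 < |x − 12| < δ then x > 0 and |√x − √12| < |x − 12|/√12 < ε.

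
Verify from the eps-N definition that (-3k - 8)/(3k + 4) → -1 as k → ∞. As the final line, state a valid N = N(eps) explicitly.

N = (4/3)/eps

Let eps > 0 be given. For k ≥ 1, |(-3k - 8)/(3k + 4) + 1| = |-12|/(3(3k + 4)) = 12/(3(3k + 4)).
Since 3k + 4 ≥ 3k for k ≥ 1, this is ≤ 12/(3·3k) = (4/3)/k.
So |(-3k - 8)/(3k + 4) + 1| < eps whenever k > (4/3)/eps.
Take N = (4/3)/eps. If k > N then |(-3k - 8)/(3k + 4) + 1| ≤ (4/3)/k < eps.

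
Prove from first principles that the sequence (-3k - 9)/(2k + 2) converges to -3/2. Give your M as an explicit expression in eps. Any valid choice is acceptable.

M = 3/eps

Suppose eps > 0. For k ≥ 1, |(-3k - 9)/(2k + 2) + 3/2| = |-12|/(2(2k + 2)) = 12/(2(2k + 2)).
Since 2k + 2 ≥ 2k for k ≥ 1, this is ≤ 12/(2·2k) = 3/k.
So |(-3k - 9)/(2k + 2) + 3/2| < eps whenever k > 3/eps.
Take M = 3/eps. If k > M then |(-3k - 9)/(2k + 2) + 3/2| ≤ 3/k < eps.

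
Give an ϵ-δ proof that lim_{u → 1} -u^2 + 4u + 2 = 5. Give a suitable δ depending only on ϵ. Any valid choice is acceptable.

Let ϵ > 0 be given. We want δ > 0 such that 0 < |u − 1| < δ implies |(-u^2 + 4u + 2) − 5| < ϵ.
(-u^2 + 4u + 2) − 5 = -u^2 + 4u - 3 = (u − 1)(-u + 3).
So |(-u^2 + 4u + 2) − 5| = |u − 1|·|-u + 3|.
Assume first that |u − 1| < 1, so |u| < 2. Then |-u + 3| ≤ 2 + 3 = 5.
Hence |(-u^2 + 4u + 2) − 5| ≤ 5|u − 1| < ϵ provided |u − 1| < ϵ/5.
Choosing δ = min(1, ϵ/5) ensures both conditions, hence |(-u^2 + 4u + 2) − 5| < ϵ.

δ = min(1, ϵ/5)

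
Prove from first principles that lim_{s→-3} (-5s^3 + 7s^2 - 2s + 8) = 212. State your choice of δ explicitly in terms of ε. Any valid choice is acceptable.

δ = min(1, ε/236)

Let ε > 0 be given. We want δ > 0 such that 0 < |s + 3| < δ implies |(-5s^3 + 7s^2 - 2s + 8) − 212| < ε.
(-5s^3 + 7s^2 - 2s + 8) − 212 = -5s^3 + 7s^2 - 2s - 204 = (s + 3)(-5s^2 + 22s - 68).
So |(-5s^3 + 7s^2 - 2s + 8) − 212| = |s + 3|·|-5s^2 + 22s - 68|.
Assume first that |s + 3| < 1, so |s| < 4. Then |-5s^2 + 22s - 68| ≤ 5·4^2 + 22·4 + 68 = 236.
Hence |(-5s^3 + 7s^2 - 2s + 8) − 212| ≤ 236|s + 3| < ε provided |s + 3| < ε/236.
Choosing δ = min(1, ε/236) ensures both conditions, hence |(-5s^3 + 7s^2 - 2s + 8) − 212| < ε.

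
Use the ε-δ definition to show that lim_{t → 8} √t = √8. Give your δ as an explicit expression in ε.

Fix ε > 0. We want δ > 0 such that 0 < |t − 8| < δ implies |√t − √8| < ε.
Rationalise: √t − √8 = (t − 8)/(√t + √8), so |√t − √8| = |t − 8|/(√t + √8).
Restrict δ ≤ 8 so that |t − 8| < 8 forces t > 0, and then √t + √8 > √8.
Hence |√t − √8| < |t − 8|/√8, which is < ε once |t − 8| < √8·ε.
Take δ = min(8, √8·ε). If 0 < |t − 8| < δ then t > 0 and |√t − √8| < |t − 8|/√8 < ε.

δ = min(8, √8·ε)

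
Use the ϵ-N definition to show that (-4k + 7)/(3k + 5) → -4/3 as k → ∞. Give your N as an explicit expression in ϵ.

Suppose ϵ > 0. For k ≥ 1, |(-4k + 7)/(3k + 5) + 4/3| = |41|/(3(3k + 5)) = 41/(3(3k + 5)).
Since 3k + 5 ≥ 3k for k ≥ 1, this is ≤ 41/(3·3k) = (41/9)/k.
So |(-4k + 7)/(3k + 5) + 4/3| < ϵ whenever k > (41/9)/ϵ.
Take N = (41/9)/ϵ. If k > N then |(-4k + 7)/(3k + 5) + 4/3| ≤ (41/9)/k < ϵ.

N = (41/9)/ϵ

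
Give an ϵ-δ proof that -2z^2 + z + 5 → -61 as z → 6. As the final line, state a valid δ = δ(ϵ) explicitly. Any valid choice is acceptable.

δ = min(2, ϵ/27)

Let ϵ > 0. We want δ > 0 such that 0 < |z − 6| < δ implies |(-2z^2 + z + 5) + 61| < ϵ.
(-2z^2 + z + 5) + 61 = -2z^2 + z + 66 = (z − 6)(-2z - 11).
So |(-2z^2 + z + 5) + 61| = |z − 6|·|-2z - 11|.
Require δ ≤ 2. Then |z − 6| < 2 gives |z| < 8, and by the triangle inequality |-2z - 11| ≤ 2·8 + 11 = 27.
Hence |(-2z^2 + z + 5) + 61| ≤ 27|z − 6| < ϵ provided |z − 6| < ϵ/27.
Choosing δ = min(2, ϵ/27) ensures both conditions, hence |(-2z^2 + z + 5) + 61| < ϵ.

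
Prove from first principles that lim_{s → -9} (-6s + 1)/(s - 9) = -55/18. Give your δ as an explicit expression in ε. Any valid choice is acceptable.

Let ε > 0. We want δ > 0 with 0 < |s + 9| < δ ⇒ |(-6s + 1)/(s - 9) + 55/18| < ε.
Combining over a common denominator, (-6s + 1)/(s - 9) + 55/18 = [(-6s + 1)·(-18) − 55·(s - 9)] / [(-18)·(s - 9)] = 53(s + 9) / ((-18)(s - 9)).
So |(-6s + 1)/(s - 9) + 55/18| = 53|s + 9| / (18·|s − 9|).
Require δ ≤ 9, so |s − 9| ≥ |-18| − |s + 9| > 18 − 9 = 9.
Hence |(-6s + 1)/(s - 9) + 55/18| < 53|s + 9|/(18·9) = (53/162)|s + 9|, which is < ε once |s + 9| < (162/53)ε.
Take δ = min(9, (162/53)ε). Then 0 < |s + 9| < δ forces both bounds, so |(-6s + 1)/(s - 9) + 55/18| < ε.

δ = min(9, (162/53)ε)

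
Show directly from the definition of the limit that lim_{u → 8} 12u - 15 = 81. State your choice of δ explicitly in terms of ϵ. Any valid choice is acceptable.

Fix ϵ > 0. We need δ > 0 so that 0 < |u − 8| < δ implies |(12u - 15) − 81| < ϵ.
|(12u - 15) − 81| = |12u - 96| = 12|u − 8|.
So 12|u − 8| < ϵ exactly when |u − 8| < ϵ/12.
Take δ = ϵ/12. If 0 < |u − 8| < δ then |(12u - 15) − 81| = 12|u − 8| < 12·(ϵ/12) = ϵ.

δ = ϵ/12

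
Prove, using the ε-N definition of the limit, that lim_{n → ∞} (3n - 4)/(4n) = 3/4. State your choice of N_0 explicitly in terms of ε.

Fix ε > 0. For n ≥ 1, |(3n - 4)/(4n) − (3/4)| = |-16|/(4(4n)) = 16/(4(4n)).
Since 4n ≥ 4n for n ≥ 1, this is ≤ 16/(4·4n) = 1/n.
So |(3n - 4)/(4n) − (3/4)| < ε whenever n > 1/ε.
Take N_0 = 1/ε. If n > N_0 then |(3n - 4)/(4n) − (3/4)| ≤ 1/n < ε.

N_0 = 1/ε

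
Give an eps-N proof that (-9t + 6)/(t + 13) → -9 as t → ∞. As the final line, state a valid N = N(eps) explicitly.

Let eps > 0. We seek N > 0 such that t > N implies |(-9t + 6)/(t + 13) + 9| < eps.
(-9t + 6)/(t + 13) + 9 = ((-9t + 6) − (-9)(t + 13)) / ((t + 13)) = 123/((t + 13)).
For t > 0 we have t + 13 > t, so |(-9t + 6)/(t + 13) + 9| = 123/((t + 13)) < 123/(t) = 123/t.
Thus |(-9t + 6)/(t + 13) + 9| < eps whenever t > 123/eps.
Take N = 123/eps. If t > N then |(-9t + 6)/(t + 13) + 9| < 123/t < eps.

N = 123/eps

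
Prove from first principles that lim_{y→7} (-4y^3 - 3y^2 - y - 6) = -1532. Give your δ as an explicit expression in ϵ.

Let ϵ > 0. We want δ > 0 such that 0 < |y − 7| < δ implies |(-4y^3 - 3y^2 - y - 6) + 1532| < ϵ.
(-4y^3 - 3y^2 - y - 6) + 1532 = -4y^3 - 3y^2 - y + 1526 = (y − 7)(-4y^2 - 31y - 218).
So |(-4y^3 - 3y^2 - y - 6) + 1532| = |y − 7|·|-4y^2 - 31y - 218|.
Assume first that |y − 7| < 1, so |y| < 8. Then |-4y^2 - 31y - 218| ≤ 4·8^2 + 31·8 + 218 = 722.
Hence |(-4y^3 - 3y^2 - y - 6) + 1532| ≤ 722|y − 7| < ϵ provided |y − 7| < ϵ/722.
Choosing δ = min(1, ϵ/722) ensures both conditions, hence |(-4y^3 - 3y^2 - y - 6) + 1532| < ϵ.

δ = min(1, ϵ/722)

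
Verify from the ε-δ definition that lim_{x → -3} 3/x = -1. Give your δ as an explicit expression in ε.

δ = min(3/2, (3/2)ε)

Let ε > 0 be given. We seek δ > 0 such that 0 < |x + 3| < δ implies |3/x + 1| < ε.
|3/x + 1| = 3·|-3 − x|/(3·|x|) = 3|x + 3|/(3|x|).
Require δ ≤ 3/2 so that |x| > 3 − 3/2 = 3/2, hence 3|x| > 9/2.
Then |3/x + 1| < 3|x + 3|/(9/2), which is < ε when |x + 3| < (3/2)ε.
Take δ = min(3/2, (3/2)ε). Then 0 < |x + 3| < δ gives both |x + 3| < 3/2 and |x + 3| < (3/2)ε, so |3/x + 1| < ε.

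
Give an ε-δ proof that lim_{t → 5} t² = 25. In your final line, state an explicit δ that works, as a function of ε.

Fix ε > 0. We seek δ > 0 with 0 < |t − 5| < δ ⇒ |t² − 25| < ε.
Factor: t² − 25 = (t − 5)(t + 5), so |t² − 25| = |t − 5|·|t + 5|.
Impose δ ≤ 2 so that |t| < 7; then |t + 5| ≤ 12.
Hence |t² − 25| ≤ 12|t − 5|, which is < ε once |t − 5| < ε/12.
Take δ = min(2, ε/12). If 0 < |t − 5| < δ then both bounds hold and |t² − 25| ≤ 12|t − 5| < 12·(ε/12) = ε.

δ = min(2, ε/12)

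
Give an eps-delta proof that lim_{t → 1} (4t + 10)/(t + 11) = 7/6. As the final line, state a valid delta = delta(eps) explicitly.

delta = min(6, (36/17)eps)

Fix eps > 0. We want delta > 0 with 0 < |t − 1| < delta ⇒ |(4t + 10)/(t + 11) − (7/6)| < eps.
Combining over a common denominator, (4t + 10)/(t + 11) − (7/6) = [(4t + 10)·12 − 14·(t + 11)] / [12·(t + 11)] = 34(t − 1) / (12(t + 11)).
So |(4t + 10)/(t + 11) − (7/6)| = 34|t − 1| / (12·|t + 11|).
Require delta ≤ 6, so |t + 11| ≥ |12| − |t − 1| > 12 − 6 = 6.
Hence |(4t + 10)/(t + 11) − (7/6)| < 34|t − 1|/(12·6) = (17/36)|t − 1|, which is < eps once |t − 1| < (36/17)eps.
Take delta = min(6, (36/17)eps). Then 0 < |t − 1| < delta forces both bounds, so |(4t + 10)/(t + 11) − (7/6)| < eps.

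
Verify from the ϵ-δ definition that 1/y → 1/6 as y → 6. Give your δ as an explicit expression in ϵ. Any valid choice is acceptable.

Let ϵ > 0. We seek δ > 0 such that 0 < |y − 6| < δ implies |1/y − (1/6)| < ϵ.
|1/y − (1/6)| = |6 − y|/(6·|y|) = |y − 6|/(6|y|).
Restrict δ ≤ 3. Then |y − 6| < 3 gives |y| > 3, so 6|y| > 18.
Then |1/y − (1/6)| < |y − 6|/18, which is < ϵ when |y − 6| < 18ϵ.
Take δ = min(3, 18ϵ). Then 0 < |y − 6| < δ gives both |y − 6| < 3 and |y − 6| < 18ϵ, so |1/y − (1/6)| < ϵ.

δ = min(3, 18ϵ)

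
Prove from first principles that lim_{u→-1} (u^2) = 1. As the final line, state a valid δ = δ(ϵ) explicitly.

δ = min(1, ϵ/3)

Suppose ϵ > 0. We seek δ > 0 with 0 < |u + 1| < δ ⇒ |u^2 − 1| < ϵ.
Factor: u^2 − 1 = (u + 1)(u - 1), so |u^2 − 1| = |u + 1|·|u - 1|.
Impose δ ≤ 1 so that |u| < 2; then |u - 1| ≤ 3.
Hence |u^2 − 1| ≤ 3|u + 1|, which is < ϵ once |u + 1| < ϵ/3.
Take δ = min(1, ϵ/3). If 0 < |u + 1| < δ then both bounds hold and |u^2 − 1| ≤ 3|u + 1| < 3·(ϵ/3) = ϵ.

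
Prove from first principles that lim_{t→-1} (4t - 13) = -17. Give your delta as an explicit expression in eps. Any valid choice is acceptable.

Let eps > 0. We need delta > 0 so that 0 < |t + 1| < delta implies |(4t - 13) + 17| < eps.
Since (4t - 13) + 17 = 4(t + 1), we have |(4t - 13) + 17| = 4|t + 1|.
Thus it suffices that |t + 1| < eps/4.
Take delta = eps/4. If 0 < |t + 1| < delta then |(4t - 13) + 17| = 4|t + 1| < 4·(eps/4) = eps.

delta = eps/4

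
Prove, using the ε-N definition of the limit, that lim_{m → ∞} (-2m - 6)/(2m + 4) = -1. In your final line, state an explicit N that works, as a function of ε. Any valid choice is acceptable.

N = 1/ε

Let ε > 0 be given. For m ≥ 1, |(-2m - 6)/(2m + 4) + 1| = |-4|/(2(2m + 4)) = 4/(2(2m + 4)).
Since 2m + 4 ≥ 2m for m ≥ 1, this is ≤ 4/(2·2m) = 1/m.
So |(-2m - 6)/(2m + 4) + 1| < ε whenever m > 1/ε.
Take N = 1/ε. If m > N then |(-2m - 6)/(2m + 4) + 1| ≤ 1/m < ε.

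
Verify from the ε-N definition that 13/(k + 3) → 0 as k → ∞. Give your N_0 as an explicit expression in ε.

N_0 = 13/ε

Fix ε > 0. For k ≥ 1, |13/(k + 3) − 0| = 13/(k + 3) ≤ 13/k.
We need 13/k < ε, i.e. k > 13/ε.
Take N_0 = 13/ε. If k > N_0 then |13/(k + 3)| ≤ 13/k < ε.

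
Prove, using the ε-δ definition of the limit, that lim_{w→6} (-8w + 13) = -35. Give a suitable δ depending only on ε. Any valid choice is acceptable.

Let ε > 0. We need δ > 0 so that 0 < |w − 6| < δ implies |(-8w + 13) + 35| < ε.
Since (-8w + 13) + 35 = -8(w − 6), we have |(-8w + 13) + 35| = 8|w − 6|.
Thus it suffices that |w − 6| < ε/8.
Take δ = ε/8. If 0 < |w − 6| < δ then |(-8w + 13) + 35| = 8|w − 6| < 8·(ε/8) = ε.

δ = ε/8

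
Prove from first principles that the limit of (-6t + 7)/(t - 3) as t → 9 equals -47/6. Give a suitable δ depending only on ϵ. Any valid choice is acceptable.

δ = min(3, (18/11)ϵ)

Let ϵ > 0 be given. We want δ > 0 with 0 < |t − 9| < δ ⇒ |(-6t + 7)/(t - 3) + 47/6| < ϵ.
Combining over a common denominator, (-6t + 7)/(t - 3) + 47/6 = [(-6t + 7)·6 − (-47)·(t - 3)] / [6·(t - 3)] = 11(t − 9) / (6(t - 3)).
So |(-6t + 7)/(t - 3) + 47/6| = 11|t − 9| / (6·|t − 3|).
Restrict δ ≤ 3. Then |t − 9| < 3 gives |t − 3| = |(t − 9) + 6| ≥ 6 − 3 = 3.
Hence |(-6t + 7)/(t - 3) + 47/6| < 11|t − 9|/(6·3) = (11/18)|t − 9|, which is < ϵ once |t − 9| < (18/11)ϵ.
Take δ = min(3, (18/11)ϵ). Then 0 < |t − 9| < δ forces both bounds, so |(-6t + 7)/(t - 3) + 47/6| < ϵ.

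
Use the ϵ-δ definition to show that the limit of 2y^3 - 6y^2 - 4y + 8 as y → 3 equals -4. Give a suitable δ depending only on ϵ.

δ = min(1, ϵ/36)

Let ϵ > 0 be given. We want δ > 0 such that 0 < |y − 3| < δ implies |(2y^3 - 6y^2 - 4y + 8) + 4| < ϵ.
(2y^3 - 6y^2 - 4y + 8) + 4 = 2y^3 - 6y^2 - 4y + 12 = (y − 3)(2y^2 - 4).
So |(2y^3 - 6y^2 - 4y + 8) + 4| = |y − 3|·|2y^2 - 4|.
Require δ ≤ 1. Then |y − 3| < 1 gives |y| < 4, and by the triangle inequality |2y^2 - 4| ≤ 2·4^2 + 4 = 36.
Hence |(2y^3 - 6y^2 - 4y + 8) + 4| ≤ 36|y − 3| < ϵ provided |y − 3| < ϵ/36.
Choosing δ = min(1, ϵ/36) ensures both conditions, hence |(2y^3 - 6y^2 - 4y + 8) + 4| < ϵ.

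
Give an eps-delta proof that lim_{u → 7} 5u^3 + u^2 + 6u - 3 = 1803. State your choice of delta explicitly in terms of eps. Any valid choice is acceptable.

Let eps > 0. We want delta > 0 such that 0 < |u − 7| < delta implies |(5u^3 + u^2 + 6u - 3) − 1803| < eps.
(5u^3 + u^2 + 6u - 3) − 1803 = 5u^3 + u^2 + 6u - 1806 = (u − 7)(5u^2 + 36u + 258).
So |(5u^3 + u^2 + 6u - 3) − 1803| = |u − 7|·|5u^2 + 36u + 258|.
Assume first that |u − 7| < 2, so |u| < 9. Then |5u^2 + 36u + 258| ≤ 5·9^2 + 36·9 + 258 = 987.
Hence |(5u^3 + u^2 + 6u - 3) − 1803| ≤ 987|u − 7| < eps provided |u − 7| < eps/987.
Take delta = min(2, eps/987). Then 0 < |u − 7| < delta gives both |u − 7| < 2 and |u − 7| < eps/987, so |(5u^3 + u^2 + 6u - 3) − 1803| < eps.

delta = min(2, eps/987)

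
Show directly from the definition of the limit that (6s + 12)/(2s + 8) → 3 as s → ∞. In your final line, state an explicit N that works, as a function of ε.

Let ε > 0 be given. We seek N > 0 such that s > N implies |(6s + 12)/(2s + 8) − 3| < ε.
(6s + 12)/(2s + 8) − 3 = (2(6s + 12) − 6(2s + 8)) / (2(2s + 8)) = -24/(2(2s + 8)).
For s > 0 we have 2s + 8 > 2s, so |(6s + 12)/(2s + 8) − 3| = 24/(2(2s + 8)) < 24/(2·2s) = 6/s.
Thus |(6s + 12)/(2s + 8) − 3| < ε whenever s > 6/ε.
Take N = 6/ε. If s > N then |(6s + 12)/(2s + 8) − 3| < 6/s < ε.

N = 6/ε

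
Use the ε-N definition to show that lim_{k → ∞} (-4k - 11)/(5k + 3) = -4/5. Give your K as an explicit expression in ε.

K = (43/25)/ε

Fix ε > 0. For k ≥ 1, |(-4k - 11)/(5k + 3) + 4/5| = |-43|/(5(5k + 3)) = 43/(5(5k + 3)).
Since 5k + 3 ≥ 5k for k ≥ 1, this is ≤ 43/(5·5k) = (43/25)/k.
So |(-4k - 11)/(5k + 3) + 4/5| < ε whenever k > (43/25)/ε.
Take K = (43/25)/ε. If k > K then |(-4k - 11)/(5k + 3) + 4/5| ≤ (43/25)/k < ε.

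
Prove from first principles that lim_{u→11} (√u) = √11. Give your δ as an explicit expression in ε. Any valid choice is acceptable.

δ = min(11, √11·ε)

Let ε > 0 be given. We want δ > 0 such that 0 < |u − 11| < δ implies |√u − √11| < ε.
Rationalise: √u − √11 = (u − 11)/(√u + √11), so |√u − √11| = |u − 11|/(√u + √11).
Restrict δ ≤ 11 so that |u − 11| < 11 forces u > 0, and then √u + √11 > √11.
Hence |√u − √11| < |u − 11|/√11, which is < ε once |u − 11| < √11·ε.
Take δ = min(11, √11·ε). If 0 < |u − 11| < δ then u > 0 and |√u − √11| < |u − 11|/√11 < ε.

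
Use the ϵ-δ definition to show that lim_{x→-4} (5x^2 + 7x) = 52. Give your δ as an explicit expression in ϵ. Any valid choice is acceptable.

Suppose ϵ > 0. We want δ > 0 such that 0 < |x + 4| < δ implies |(5x^2 + 7x) − 52| < ϵ.
(5x^2 + 7x) − 52 = 5x^2 + 7x - 52 = (x + 4)(5x - 13).
So |(5x^2 + 7x) − 52| = |x + 4|·|5x - 13|.
Assume first that |x + 4| < 1, so |x| < 5. Then |5x - 13| ≤ 5·5 + 13 = 38.
Hence |(5x^2 + 7x) − 52| ≤ 38|x + 4| < ϵ provided |x + 4| < ϵ/38.
Choosing δ = min(1, ϵ/38) ensures both conditions, hence |(5x^2 + 7x) − 52| < ϵ.

δ = min(1, ϵ/38)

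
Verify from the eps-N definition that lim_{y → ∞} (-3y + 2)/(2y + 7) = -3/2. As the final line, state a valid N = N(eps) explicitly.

Let eps > 0 be given. We seek N > 0 such that y > N implies |(-3y + 2)/(2y + 7) + 3/2| < eps.
(-3y + 2)/(2y + 7) + 3/2 = (2(-3y + 2) − (-3)(2y + 7)) / (2(2y + 7)) = 25/(2(2y + 7)).
For y > 0 we have 2y + 7 > 2y, so |(-3y + 2)/(2y + 7) + 3/2| = 25/(2(2y + 7)) < 25/(2·2y) = (25/4)/y.
Thus |(-3y + 2)/(2y + 7) + 3/2| < eps whenever y > (25/4)/eps.
Take N = (25/4)/eps. If y > N then |(-3y + 2)/(2y + 7) + 3/2| < (25/4)/y < eps.

N = (25/4)/eps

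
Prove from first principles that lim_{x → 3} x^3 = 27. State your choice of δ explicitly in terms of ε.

Let ε > 0. We seek δ > 0 with 0 < |x − 3| < δ ⇒ |x^3 − 27| < ε.
Factor: x^3 − 27 = (x − 3)(x^2 + 3x + 9), so |x^3 − 27| = |x − 3|·|x^2 + 3x + 9|.
Impose δ ≤ 2 so that |x| < 5; then |x^2 + 3x + 9| ≤ 49.
Hence |x^3 − 27| ≤ 49|x − 3|, which is < ε once |x − 3| < ε/49.
Take δ = min(2, ε/49). If 0 < |x − 3| < δ then both bounds hold and |x^3 − 27| ≤ 49|x − 3| < 49·(ε/49) = ε.

δ = min(2, ε/49)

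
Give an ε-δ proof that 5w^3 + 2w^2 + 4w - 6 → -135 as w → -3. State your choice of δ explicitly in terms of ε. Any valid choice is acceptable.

Suppose ε > 0. We want δ > 0 such that 0 < |w + 3| < δ implies |(5w^3 + 2w^2 + 4w - 6) + 135| < ε.
(5w^3 + 2w^2 + 4w - 6) + 135 = 5w^3 + 2w^2 + 4w + 129 = (w + 3)(5w^2 - 13w + 43).
So |(5w^3 + 2w^2 + 4w - 6) + 135| = |w + 3|·|5w^2 - 13w + 43|.
Assume first that |w + 3| < 1, so |w| < 4. Then |5w^2 - 13w + 43| ≤ 5·4^2 + 13·4 + 43 = 175.
Hence |(5w^3 + 2w^2 + 4w - 6) + 135| ≤ 175|w + 3| < ε provided |w + 3| < ε/175.
Choosing δ = min(1, ε/175) ensures both conditions, hence |(5w^3 + 2w^2 + 4w - 6) + 135| < ε.

δ = min(1, ε/175)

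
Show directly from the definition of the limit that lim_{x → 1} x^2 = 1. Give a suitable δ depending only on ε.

Let ε > 0. We seek δ > 0 with 0 < |x − 1| < δ ⇒ |x^2 − 1| < ε.
Factor: x^2 − 1 = (x − 1)(x + 1), so |x^2 − 1| = |x − 1|·|x + 1|.
Restrict δ ≤ 2. Then |x − 1| < 2 gives |x| < 3, so by the triangle inequality |x + 1| ≤ 3 + 1 = 4.
Hence |x^2 − 1| ≤ 4|x − 1|, which is < ε once |x − 1| < ε/4.
Take δ = min(2, ε/4). If 0 < |x − 1| < δ then both bounds hold and |x^2 − 1| ≤ 4|x − 1| < 4·(ε/4) = ε.

δ = min(2, ε/4)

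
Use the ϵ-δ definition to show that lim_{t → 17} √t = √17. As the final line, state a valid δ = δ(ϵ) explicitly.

Fix ϵ > 0. We want δ > 0 such that 0 < |t − 17| < δ implies |√t − √17| < ϵ.
Rationalise: √t − √17 = (t − 17)/(√t + √17), so |√t − √17| = |t − 17|/(√t + √17).
Restrict δ ≤ 17 so that |t − 17| < 17 forces t > 0, and then √t + √17 > √17.
Hence |√t − √17| < |t − 17|/√17, which is < ϵ once |t − 17| < √17·ϵ.
Take δ = min(17, √17·ϵ). If 0 < |t − 17| < δ then t > 0 and |√t − √17| < |t − 17|/√17 < ϵ.

δ = min(17, √17·ϵ)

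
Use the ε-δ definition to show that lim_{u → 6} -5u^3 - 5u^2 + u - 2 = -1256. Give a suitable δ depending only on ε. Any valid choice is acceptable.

Fix ε > 0. We want δ > 0 such that 0 < |u − 6| < δ implies |(-5u^3 - 5u^2 + u - 2) + 1256| < ε.
(-5u^3 - 5u^2 + u - 2) + 1256 = -5u^3 - 5u^2 + u + 1254 = (u − 6)(-5u^2 - 35u - 209).
So |(-5u^3 - 5u^2 + u - 2) + 1256| = |u − 6|·|-5u^2 - 35u - 209|.
Require δ ≤ 1. Then |u − 6| < 1 gives |u| < 7, and by the triangle inequality |-5u^2 - 35u - 209| ≤ 5·7^2 + 35·7 + 209 = 699.
Hence |(-5u^3 - 5u^2 + u - 2) + 1256| ≤ 699|u − 6| < ε provided |u − 6| < ε/699.
Take δ = min(1, ε/699). Then 0 < |u − 6| < δ gives both |u − 6| < 1 and |u − 6| < ε/699, so |(-5u^3 - 5u^2 + u - 2) + 1256| < ε.

δ = min(1, ε/699)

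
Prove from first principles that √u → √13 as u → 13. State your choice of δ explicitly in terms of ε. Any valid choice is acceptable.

Let ε > 0 be given. We want δ > 0 such that 0 < |u − 13| < δ implies |√u − √13| < ε.
Multiplying by the conjugate, |√u − √13| = |u − 13|/(√u + √13).
Restrict δ ≤ 13 so that |u − 13| < 13 forces u > 0, and then √u + √13 > √13.
Hence |√u − √13| < |u − 13|/√13, which is < ε once |u − 13| < √13·ε.
Take δ = min(13, √13·ε). If 0 < |u − 13| < δ then u > 0 and |√u − √13| < |u − 13|/√13 < ε.

δ = min(13, √13·ε)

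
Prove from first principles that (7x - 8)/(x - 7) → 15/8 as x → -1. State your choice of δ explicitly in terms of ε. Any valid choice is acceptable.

δ = min(4, (32/41)ε)

Let ε > 0 be given. We want δ > 0 with 0 < |x + 1| < δ ⇒ |(7x - 8)/(x - 7) − (15/8)| < ε.
Combining over a common denominator, (7x - 8)/(x - 7) − (15/8) = [(7x - 8)·(-8) − (-15)·(x - 7)] / [(-8)·(x - 7)] = -41(x + 1) / ((-8)(x - 7)).
So |(7x - 8)/(x - 7) − (15/8)| = 41|x + 1| / (8·|x − 7|).
Restrict δ ≤ 4. Then |x + 1| < 4 gives |x − 7| = |(x + 1) + (-8)| ≥ 8 − 4 = 4.
Hence |(7x - 8)/(x - 7) − (15/8)| < 41|x + 1|/(8·4) = (41/32)|x + 1|, which is < ε once |x + 1| < (32/41)ε.
Take δ = min(4, (32/41)ε). Then 0 < |x + 1| < δ forces both bounds, so |(7x - 8)/(x - 7) − (15/8)| < ε.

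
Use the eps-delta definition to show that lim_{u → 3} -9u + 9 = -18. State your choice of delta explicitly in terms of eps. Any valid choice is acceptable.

Let eps > 0 be given. We need delta > 0 so that 0 < |u − 3| < delta implies |(-9u + 9) + 18| < eps.
Since (-9u + 9) + 18 = -9(u − 3), we have |(-9u + 9) + 18| = 9|u − 3|.
So 9|u − 3| < eps exactly when |u − 3| < eps/9.
Choosing delta = eps/9 gives |(-9u + 9) + 18| = 9|u − 3| < eps whenever |u − 3| < delta.

delta = eps/9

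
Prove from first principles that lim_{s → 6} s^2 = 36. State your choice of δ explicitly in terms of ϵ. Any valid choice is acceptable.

Let ϵ > 0 be given. We seek δ > 0 with 0 < |s − 6| < δ ⇒ |s^2 − 36| < ϵ.
Factor: s^2 − 36 = (s − 6)(s + 6), so |s^2 − 36| = |s − 6|·|s + 6|.
Impose δ ≤ 2 so that |s| < 8; then |s + 6| ≤ 14.
Hence |s^2 − 36| ≤ 14|s − 6|, which is < ϵ once |s − 6| < ϵ/14.
Take δ = min(2, ϵ/14). If 0 < |s − 6| < δ then both bounds hold and |s^2 − 36| ≤ 14|s − 6| < 14·(ϵ/14) = ϵ.

δ = min(2, ϵ/14)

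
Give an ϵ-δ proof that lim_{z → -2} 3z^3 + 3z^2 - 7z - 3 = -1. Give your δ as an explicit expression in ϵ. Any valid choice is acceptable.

δ = min(2, ϵ/61)

Suppose ϵ > 0. We want δ > 0 such that 0 < |z + 2| < δ implies |(3z^3 + 3z^2 - 7z - 3) + 1| < ϵ.
(3z^3 + 3z^2 - 7z - 3) + 1 = 3z^3 + 3z^2 - 7z - 2 = (z + 2)(3z^2 - 3z - 1).
So |(3z^3 + 3z^2 - 7z - 3) + 1| = |z + 2|·|3z^2 - 3z - 1|.
Require δ ≤ 2. Then |z + 2| < 2 gives |z| < 4, and by the triangle inequality |3z^2 - 3z - 1| ≤ 3·4^2 + 3·4 + 1 = 61.
Hence |(3z^3 + 3z^2 - 7z - 3) + 1| ≤ 61|z + 2| < ϵ provided |z + 2| < ϵ/61.
Take δ = min(2, ϵ/61). Then 0 < |z + 2| < δ gives both |z + 2| < 2 and |z + 2| < ϵ/61, so |(3z^3 + 3z^2 - 7z - 3) + 1| < ϵ.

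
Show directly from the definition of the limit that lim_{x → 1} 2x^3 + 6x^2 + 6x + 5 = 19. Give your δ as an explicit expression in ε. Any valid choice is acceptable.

δ = min(1, ε/38)

Let ε > 0 be given. We want δ > 0 such that 0 < |x − 1| < δ implies |(2x^3 + 6x^2 + 6x + 5) − 19| < ε.
(2x^3 + 6x^2 + 6x + 5) − 19 = 2x^3 + 6x^2 + 6x - 14 = (x − 1)(2x^2 + 8x + 14).
So |(2x^3 + 6x^2 + 6x + 5) − 19| = |x − 1|·|2x^2 + 8x + 14|.
Require δ ≤ 1. Then |x − 1| < 1 gives |x| < 2, and by the triangle inequality |2x^2 + 8x + 14| ≤ 2·2^2 + 8·2 + 14 = 38.
Hence |(2x^3 + 6x^2 + 6x + 5) − 19| ≤ 38|x − 1| < ε provided |x − 1| < ε/38.
Take δ = min(1, ε/38). Then 0 < |x − 1| < δ gives both |x − 1| < 1 and |x − 1| < ε/38, so |(2x^3 + 6x^2 + 6x + 5) − 19| < ε.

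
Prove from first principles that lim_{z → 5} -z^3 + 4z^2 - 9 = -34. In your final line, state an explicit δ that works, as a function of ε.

Let ε > 0. We want δ > 0 such that 0 < |z − 5| < δ implies |(-z^3 + 4z^2 - 9) + 34| < ε.
(-z^3 + 4z^2 - 9) + 34 = -z^3 + 4z^2 + 25 = (z − 5)(-z^2 - z - 5).
So |(-z^3 + 4z^2 - 9) + 34| = |z − 5|·|-z^2 - z - 5|.
Assume first that |z − 5| < 1, so |z| < 6. Then |-z^2 - z - 5| ≤ 6^2 + 6 + 5 = 47.
Hence |(-z^3 + 4z^2 - 9) + 34| ≤ 47|z − 5| < ε provided |z − 5| < ε/47.
Take δ = min(1, ε/47). Then 0 < |z − 5| < δ gives both |z − 5| < 1 and |z − 5| < ε/47, so |(-z^3 + 4z^2 - 9) + 34| < ε.

δ = min(1, ε/47)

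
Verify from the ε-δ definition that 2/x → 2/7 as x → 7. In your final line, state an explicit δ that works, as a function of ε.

δ = min(7/2, (49/4)ε)

Fix ε > 0. We seek δ > 0 such that 0 < |x − 7| < δ implies |2/x − (2/7)| < ε.
|2/x − (2/7)| = 2·|7 − x|/(7·|x|) = 2|x − 7|/(7|x|).
Require δ ≤ 7/2 so that |x| > 7 − 7/2 = 7/2, hence 7|x| > 49/2.
Then |2/x − (2/7)| < 2|x − 7|/(49/2), which is < ε when |x − 7| < (49/4)ε.
Take δ = min(7/2, (49/4)ε). Then 0 < |x − 7| < δ gives both |x − 7| < 7/2 and |x − 7| < (49/4)ε, so |2/x − (2/7)| < ε.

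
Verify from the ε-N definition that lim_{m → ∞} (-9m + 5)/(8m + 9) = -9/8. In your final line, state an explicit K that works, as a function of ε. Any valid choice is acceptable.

K = (121/64)/ε

Suppose ε > 0. For m ≥ 1, |(-9m + 5)/(8m + 9) + 9/8| = |121|/(8(8m + 9)) = 121/(8(8m + 9)).
Since 8m + 9 ≥ 8m for m ≥ 1, this is ≤ 121/(8·8m) = (121/64)/m.
So |(-9m + 5)/(8m + 9) + 9/8| < ε whenever m > (121/64)/ε.
Take K = (121/64)/ε. If m > K then |(-9m + 5)/(8m + 9) + 9/8| ≤ (121/64)/m < ε.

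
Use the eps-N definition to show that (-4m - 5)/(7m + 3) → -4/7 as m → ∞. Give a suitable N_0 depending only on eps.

Fix eps > 0. For m ≥ 1, |(-4m - 5)/(7m + 3) + 4/7| = |-23|/(7(7m + 3)) = 23/(7(7m + 3)).
Since 7m + 3 ≥ 7m for m ≥ 1, this is ≤ 23/(7·7m) = (23/49)/m.
So |(-4m - 5)/(7m + 3) + 4/7| < eps whenever m > (23/49)/eps.
Take N_0 = (23/49)/eps. If m > N_0 then |(-4m - 5)/(7m + 3) + 4/7| ≤ (23/49)/m < eps.

N_0 = (23/49)/eps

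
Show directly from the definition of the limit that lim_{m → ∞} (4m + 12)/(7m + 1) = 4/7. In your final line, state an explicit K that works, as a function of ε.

Let ε > 0 be given. For m ≥ 1, |(4m + 12)/(7m + 1) − (4/7)| = |80|/(7(7m + 1)) = 80/(7(7m + 1)).
Since 7m + 1 ≥ 7m for m ≥ 1, this is ≤ 80/(7·7m) = (80/49)/m.
So |(4m + 12)/(7m + 1) − (4/7)| < ε whenever m > (80/49)/ε.
Take K = (80/49)/ε. If m > K then |(4m + 12)/(7m + 1) − (4/7)| ≤ (80/49)/m < ε.

K = (80/49)/ε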